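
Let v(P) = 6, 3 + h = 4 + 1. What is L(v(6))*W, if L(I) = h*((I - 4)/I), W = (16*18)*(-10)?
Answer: -1920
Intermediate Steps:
h = 2 (h = -3 + (4 + 1) = -3 + 5 = 2)
W = -2880 (W = 288*(-10) = -2880)
L(I) = 2*(-4 + I)/I (L(I) = 2*((I - 4)/I) = 2*((-4 + I)/I) = 2*(-4 + I)/I)
L(v(6))*W = (2 - 8/6)*(-2880) = (2 - 8*⅙)*(-2880) = (2 - 4/3)*(-2880) = (⅔)*(-2880) = -1920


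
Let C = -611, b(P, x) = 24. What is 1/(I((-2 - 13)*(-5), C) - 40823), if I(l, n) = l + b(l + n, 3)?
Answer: -1/40724 ≈ -2.4556e-5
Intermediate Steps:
I(l, n) = 24 + l (I(l, n) = l + 24 = 24 + l)
1/(I((-2 - 13)*(-5), C) - 40823) = 1/((24 + (-2 - 13)*(-5)) - 40823) = 1/((24 - 15*(-5)) - 40823) = 1/((24 + 75) - 40823) = 1/(99 - 40823) = 1/(-40724) = -1/40724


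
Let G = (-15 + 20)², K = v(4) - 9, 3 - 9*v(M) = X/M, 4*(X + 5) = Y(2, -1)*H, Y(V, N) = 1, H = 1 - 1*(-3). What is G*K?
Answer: -1925/9 ≈ -213.89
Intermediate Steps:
H = 4 (H = 1 + 3 = 4)
X = -4 (X = -5 + (1*4)/4 = -5 + (¼)*4 = -5 + 1 = -4)
v(M) = ⅓ + 4/(9*M) (v(M) = ⅓ - (-4)/(9*M) = ⅓ + 4/(9*M))
K = -77/9 (K = (⅑)*(4 + 3*4)/4 - 9 = (⅑)*(¼)*(4 + 12) - 9 = (⅑)*(¼)*16 - 9 = 4/9 - 9 = -77/9 ≈ -8.5556)
G = 25 (G = 5² = 25)
G*K = 25*(-77/9) = -1925/9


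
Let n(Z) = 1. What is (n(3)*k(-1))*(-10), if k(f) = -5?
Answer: 50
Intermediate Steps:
(n(3)*k(-1))*(-10) = (1*(-5))*(-10) = -5*(-10) = 50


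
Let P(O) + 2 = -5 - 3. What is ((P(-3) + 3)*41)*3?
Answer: -861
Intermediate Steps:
P(O) = -10 (P(O) = -2 + (-5 - 3) = -2 - 8 = -10)
((P(-3) + 3)*41)*3 = ((-10 + 3)*41)*3 = -7*41*3 = -287*3 = -861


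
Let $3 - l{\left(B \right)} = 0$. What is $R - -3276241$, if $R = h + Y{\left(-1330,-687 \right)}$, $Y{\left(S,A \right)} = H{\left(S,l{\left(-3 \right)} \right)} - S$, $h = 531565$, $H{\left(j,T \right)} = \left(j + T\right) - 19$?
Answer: $3807790$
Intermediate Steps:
$l{\left(B \right)} = 3$ ($l{\left(B \right)} = 3 - 0 = 3 + 0 = 3$)
$H{\left(j,T \right)} = -19 + T + j$ ($H{\left(j,T \right)} = \left(T + j\right) - 19 = -19 + T + j$)
$Y{\left(S,A \right)} = -16$ ($Y{\left(S,A \right)} = \left(-19 + 3 + S\right) - S = \left(-16 + S\right) - S = -16$)
$R = 531549$ ($R = 531565 - 16 = 531549$)
$R - -3276241 = 531549 - -3276241 = 531549 + 3276241 = 3807790$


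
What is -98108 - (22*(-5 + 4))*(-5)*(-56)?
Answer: -91948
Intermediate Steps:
-98108 - (22*(-5 + 4))*(-5)*(-56) = -98108 - (22*(-1))*(-5)*(-56) = -98108 - (-22*(-5))*(-56) = -98108 - 110*(-56) = -98108 - 1*(-6160) = -98108 + 6160 = -91948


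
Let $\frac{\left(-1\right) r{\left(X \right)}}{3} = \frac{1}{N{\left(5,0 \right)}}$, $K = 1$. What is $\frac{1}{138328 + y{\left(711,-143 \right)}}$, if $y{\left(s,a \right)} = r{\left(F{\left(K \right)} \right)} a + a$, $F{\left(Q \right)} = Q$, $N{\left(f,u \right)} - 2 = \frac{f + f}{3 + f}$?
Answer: $\frac{1}{138317} \approx 7.2298 \cdot 10^{-6}$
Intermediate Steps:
$N{\left(f,u \right)} = 2 + \frac{2 f}{3 + f}$ ($N{\left(f,u \right)} = 2 + \frac{f + f}{3 + f} = 2 + \frac{2 f}{3 + f}$)
$r{\left(X \right)} = - \frac{12}{13}$ ($r{\left(X \right)} = - \frac{3}{2 \frac{1}{3 + 5} \left(3 + 2 \cdot 5\right)} = - \frac{3}{2 \cdot \frac{1}{8} \left(3 + 10\right)} = - \frac{3}{2 \cdot \frac{1}{8} \cdot 13} = - \frac{3}{\frac{13}{4}} = \left(-3\right) \frac{4}{13} = - \frac{12}{13}$)
$y{\left(s,a \right)} = \frac{a}{13}$ ($y{\left(s,a \right)} = - \frac{12 a}{13} + a = \frac{a}{13}$)
$\frac{1}{138328 + y{\left(711,-143 \right)}} = \frac{1}{138328 + \frac{1}{13} \left(-143\right)} = \frac{1}{138328 - 11} = \frac{1}{138317}$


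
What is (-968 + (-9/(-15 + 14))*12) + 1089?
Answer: 229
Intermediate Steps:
(-968 + (-9/(-15 + 14))*12) + 1089 = (-968 + (-9/(-1))*12) + 1089 = (-968 - 1*(-9)*12) + 1089 = (-968 + 9*12) + 1089 = (-968 + 108) + 1089 = -860 + 1089 = 229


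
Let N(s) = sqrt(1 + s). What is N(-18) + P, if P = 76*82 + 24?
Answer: 6256 + I*sqrt(17) ≈ 6256.0 + 4.1231*I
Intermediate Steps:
P = 6256 (P = 6232 + 24 = 6256)
N(-18) + P = sqrt(1 - 18) + 6256 = sqrt(-17) + 6256 = I*sqrt(17) + 6256 = 6256 + I*sqrt(17)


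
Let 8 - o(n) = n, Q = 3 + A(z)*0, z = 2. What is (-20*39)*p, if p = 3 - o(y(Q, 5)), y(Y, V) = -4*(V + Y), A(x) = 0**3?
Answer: 28860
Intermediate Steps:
A(x) = 0
Q = 3 (Q = 3 + 0*0 = 3 + 0 = 3)
y(Y, V) = -4*V - 4*Y
o(n) = 8 - n
p = -37 (p = 3 - (8 - (-4*5 - 4*3)) = 3 - (8 - (-20 - 12)) = 3 - (8 - 1*(-32)) = 3 - (8 + 32) = 3 - 1*40 = 3 - 40 = -37)
(-20*39)*p = -20*39*(-37) = -780*(-37) = 28860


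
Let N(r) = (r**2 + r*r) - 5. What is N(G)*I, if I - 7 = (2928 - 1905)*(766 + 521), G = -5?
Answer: 59247360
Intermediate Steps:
N(r) = -5 + 2*r**2 (N(r) = (r**2 + r**2) - 5 = 2*r**2 - 5 = -5 + 2*r**2)
I = 1316608 (I = 7 + (2928 - 1905)*(766 + 521) = 7 + 1023*1287 = 7 + 1316601 = 1316608)
N(G)*I = (-5 + 2*(-5)**2)*1316608 = (-5 + 2*25)*1316608 = (-5 + 50)*1316608 = 45*1316608 = 59247360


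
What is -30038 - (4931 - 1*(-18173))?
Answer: -53142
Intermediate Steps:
-30038 - (4931 - 1*(-18173)) = -30038 - (4931 + 18173) = -30038 - 1*23104 = -30038 - 23104 = -53142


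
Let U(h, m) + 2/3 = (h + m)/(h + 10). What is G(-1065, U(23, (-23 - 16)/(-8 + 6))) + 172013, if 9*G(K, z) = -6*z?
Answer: 17029246/99 ≈ 1.7201e+5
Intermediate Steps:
U(h, m) = -⅔ + (h + m)/(10 + h) (U(h, m) = -⅔ + (h + m)/(h + 10) = -⅔ + (h + m)/(10 + h))
G(K, z) = -2*z/3 (G(K, z) = (-6*z)/9 = -2*z/3)
G(-1065, U(23, (-23 - 16)/(-8 + 6))) + 172013 = -2*(-20 + 23 + 3*((-23 - 16)/(-8 + 6)))/(9*(10 + 23)) + 172013 = -2*(-20 + 23 + 3*(-39/(-2)))/(9*33) + 172013 = -2*(-20 + 23 + 3*(-39*(-½)))/(9*33) + 172013 = -2*(-20 + 23 + 3*(39/2))/(9*33) + 172013 = -2*(-20 + 23 + 117/2)/(9*33) + 172013 = -2*123/(9*33*2) + 172013 = -⅔*41/66 + 172013 = -41/99 + 172013 = 17029246/99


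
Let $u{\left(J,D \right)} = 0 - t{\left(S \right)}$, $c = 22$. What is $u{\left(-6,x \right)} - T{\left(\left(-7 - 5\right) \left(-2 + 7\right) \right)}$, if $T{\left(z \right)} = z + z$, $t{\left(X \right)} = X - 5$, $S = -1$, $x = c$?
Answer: $126$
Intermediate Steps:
$x = 22$
$t{\left(X \right)} = -5 + X$
$T{\left(z \right)} = 2 z$
$u{\left(J,D \right)} = 6$ ($u{\left(J,D \right)} = 0 - \left(-5 - 1\right) = 0 - -6 = 0 + 6 = 6$)
$u{\left(-6,x \right)} - T{\left(\left(-7 - 5\right) \left(-2 + 7\right) \right)} = 6 - 2 \left(-7 - 5\right) \left(-2 + 7\right) = 6 - 2 \left(\left(-12\right) 5\right) = 6 - 2 \left(-60\right) = 6 - -120 = 6 + 120 = 126$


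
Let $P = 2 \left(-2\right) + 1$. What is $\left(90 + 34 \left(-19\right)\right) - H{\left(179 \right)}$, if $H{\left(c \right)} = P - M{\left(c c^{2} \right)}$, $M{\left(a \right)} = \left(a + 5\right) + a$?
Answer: $11470130$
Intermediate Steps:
$M{\left(a \right)} = 5 + 2 a$ ($M{\left(a \right)} = \left(5 + a\right) + a = 5 + 2 a$)
$P = -3$ ($P = -4 + 1 = -3$)
$H{\left(c \right)} = -8 - 2 c^{3}$ ($H{\left(c \right)} = -3 - \left(5 + 2 c c^{2}\right) = -3 - \left(5 + 2 c^{3}\right) = -8 - 2 c^{3}$)
$\left(90 + 34 \left(-19\right)\right) - H{\left(179 \right)} = \left(90 + 34 \left(-19\right)\right) - \left(-8 - 2 \cdot 179^{3}\right) = \left(90 - 646\right) - \left(-8 - 11470678\right) = -556 - \left(-8 - 11470678\right) = -556 - -11470686 = -556 + 11470686 = 11470130$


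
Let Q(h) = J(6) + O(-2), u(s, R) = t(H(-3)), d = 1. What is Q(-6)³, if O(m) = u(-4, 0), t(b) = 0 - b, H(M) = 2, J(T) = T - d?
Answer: 27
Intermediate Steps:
J(T) = -1 + T (J(T) = T - 1*1 = T - 1 = -1 + T)
t(b) = -b
u(s, R) = -2 (u(s, R) = -1*2 = -2)
O(m) = -2
Q(h) = 3 (Q(h) = (-1 + 6) - 2 = 5 - 2 = 3)
Q(-6)³ = 3³ = 27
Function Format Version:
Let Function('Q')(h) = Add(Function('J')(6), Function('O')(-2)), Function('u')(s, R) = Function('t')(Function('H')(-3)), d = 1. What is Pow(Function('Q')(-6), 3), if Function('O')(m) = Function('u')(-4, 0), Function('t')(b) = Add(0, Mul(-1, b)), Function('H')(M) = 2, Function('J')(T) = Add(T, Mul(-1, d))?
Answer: 27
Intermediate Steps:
Function('J')(T) = Add(-1, T) (Function('J')(T) = Add(T, Mul(-1, 1)) = Add(T, -1) = Add(-1, T))
Function('t')(b) = Mul(-1, b)
Function('u')(s, R) = -2 (Function('u')(s, R) = Mul(-1, 2) = -2)
Function('O')(m) = -2
Function('Q')(h) = 3 (Function('Q')(h) = Add(Add(-1, 6), -2) = Add(5, -2) = 3)
Pow(Function('Q')(-6), 3) = Pow(3, 3) = 27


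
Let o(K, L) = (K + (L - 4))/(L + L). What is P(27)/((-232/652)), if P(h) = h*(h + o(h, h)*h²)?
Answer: -1544751/29 ≈ -53267.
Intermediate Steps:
o(K, L) = (-4 + K + L)/(2*L) (o(K, L) = (K + (-4 + L))/((2*L)) = (-4 + K + L)*(1/(2*L)) = (-4 + K + L)/(2*L))
P(h) = h*(h + h*(-4 + 2*h)/2) (P(h) = h*(h + ((-4 + h + h)/(2*h))*h²) = h*(h + ((-4 + 2*h)/(2*h))*h²) = h*(h + h*(-4 + 2*h)/2))
P(27)/((-232/652)) = (27²*(-1 + 27))/((-232/652)) = (729*26)/((-232*1/652)) = 18954/(-58/163) = 18954*(-163/58) = -1544751/29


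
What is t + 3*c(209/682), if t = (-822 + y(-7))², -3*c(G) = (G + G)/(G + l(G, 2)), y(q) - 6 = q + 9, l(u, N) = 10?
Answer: 423398806/639 ≈ 6.6260e+5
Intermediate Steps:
y(q) = 15 + q (y(q) = 6 + (q + 9) = 6 + (9 + q) = 15 + q)
c(G) = -2*G/(3*(10 + G)) (c(G) = -(G + G)/(3*(G + 10)) = -2*G/(3*(10 + G)))
t = 662596 (t = (-822 + (15 - 7))² = (-822 + 8)² = (-814)² = 662596)
t + 3*c(209/682) = 662596 + 3*(-2*209/682/(30 + 3*(209/682))) = 662596 + 3*(-2*209*(1/682)/(30 + 3*(209*(1/682)))) = 662596 + 3*(-2*19/62/(30 + 3*(19/62))) = 662596 + 3*(-2*19/62/(30 + 57/62)) = 662596 + 3*(-2*19/62/1917/62) = 662596 + 3*(-2*19/62*62/1917) = 662596 + 3*(-38/1917) = 662596 - 38/639 = 423398806/639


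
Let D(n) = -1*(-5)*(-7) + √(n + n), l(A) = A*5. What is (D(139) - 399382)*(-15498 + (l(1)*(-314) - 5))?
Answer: 6819246441 - 17073*√278 ≈ 6.8190e+9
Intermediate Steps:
l(A) = 5*A
D(n) = -35 + √2*√n (D(n) = 5*(-7) + √(2*n) = -35 + √2*√n)
(D(139) - 399382)*(-15498 + (l(1)*(-314) - 5)) = ((-35 + √2*√139) - 399382)*(-15498 + ((5*1)*(-314) - 5)) = ((-35 + √278) - 399382)*(-15498 + (5*(-314) - 5)) = (-399417 + √278)*(-15498 + (-1570 - 5)) = (-399417 + √278)*(-15498 - 1575) = (-399417 + √278)*(-17073) = 6819246441 - 17073*√278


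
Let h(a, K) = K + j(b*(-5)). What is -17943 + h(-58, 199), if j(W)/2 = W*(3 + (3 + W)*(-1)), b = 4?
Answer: -18544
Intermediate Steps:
j(W) = -2*W² (j(W) = 2*(W*(3 + (3 + W)*(-1))) = 2*(W*(3 + (-3 - W))) = 2*(W*(-W)) = 2*(-W²) = -2*W²)
h(a, K) = -800 + K (h(a, K) = K - 2*(4*(-5))² = K - 2*(-20)² = K - 2*400 = K - 800 = -800 + K)
-17943 + h(-58, 199) = -17943 + (-800 + 199) = -17943 - 601 = -18544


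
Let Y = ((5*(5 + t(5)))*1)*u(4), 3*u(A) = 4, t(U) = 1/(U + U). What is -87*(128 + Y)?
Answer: -14094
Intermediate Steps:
t(U) = 1/(2*U)
u(A) = 4/3 (u(A) = (⅓)*4 = 4/3)
Y = 34 (Y = ((5*(5 + (½)/5))*1)*(4/3) = ((5*(5 + (½)*(⅕)))*1)*(4/3) = ((5*(5 + ⅒))*1)*(4/3) = ((5*(51/10))*1)*(4/3) = ((51/2)*1)*(4/3) = (51/2)*(4/3) = 34)
-87*(128 + Y) = -87*(128 + 34) = -87*162 = -14094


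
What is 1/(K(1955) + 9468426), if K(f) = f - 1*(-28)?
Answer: 1/9470409 ≈ 1.0559e-7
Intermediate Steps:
K(f) = 28 + f (K(f) = f + 28 = 28 + f)
1/(K(1955) + 9468426) = 1/((28 + 1955) + 9468426) = 1/(1983 + 9468426) = 1/9470409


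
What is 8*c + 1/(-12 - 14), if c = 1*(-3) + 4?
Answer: 207/26 ≈ 7.9615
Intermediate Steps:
c = 1 (c = -3 + 4 = 1)
8*c + 1/(-12 - 14) = 8*1 + 1/(-12 - 14) = 8 + 1/(-26) = 8 - 1/26 = 207/26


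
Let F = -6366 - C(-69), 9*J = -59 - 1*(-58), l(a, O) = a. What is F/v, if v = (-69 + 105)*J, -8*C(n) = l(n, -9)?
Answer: 50997/32 ≈ 1593.7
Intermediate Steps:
J = -⅑ (J = (-59 - 1*(-58))/9 = (-59 + 58)/9 = (⅑)*(-1) = -⅑ ≈ -0.11111)
C(n) = -n/8
v = -4 (v = (-69 + 105)*(-⅑) = 36*(-⅑) = -4)
F = -50997/8 (F = -6366 - (-1)*(-69)/8 = -6366 - 1*69/8 = -6366 - 69/8 = -50997/8 ≈ -6374.6)
F/v = -50997/8/(-4) = -50997/8*(-¼) = 50997/32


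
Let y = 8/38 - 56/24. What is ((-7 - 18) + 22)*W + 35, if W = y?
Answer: 786/19 ≈ 41.368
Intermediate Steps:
y = -121/57 (y = 8*(1/38) - 56*1/24 = 4/19 - 7/3 = -121/57 ≈ -2.1228)
W = -121/57 ≈ -2.1228
((-7 - 18) + 22)*W + 35 = ((-7 - 18) + 22)*(-121/57) + 35 = (-25 + 22)*(-121/57) + 35 = -3*(-121/57) + 35 = 121/19 + 35 = 786/19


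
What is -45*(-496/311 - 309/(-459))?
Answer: 219275/5287 ≈ 41.474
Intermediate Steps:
-45*(-496/311 - 309/(-459)) = -45*(-496*1/311 - 309*(-1/459)) = -45*(-496/311 + 103/153) = -45*(-43855/47583) = 219275/5287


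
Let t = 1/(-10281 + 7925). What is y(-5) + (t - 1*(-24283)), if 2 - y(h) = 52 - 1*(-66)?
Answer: 56937451/2356 ≈ 24167.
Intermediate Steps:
y(h) = -116 (y(h) = 2 - (52 - 1*(-66)) = 2 - (52 + 66) = 2 - 1*118 = 2 - 118 = -116)
t = -1/2356 (t = 1/(-2356) = -1/2356 ≈ -0.00042445)
y(-5) + (t - 1*(-24283)) = -116 + (-1/2356 - 1*(-24283)) = -116 + (-1/2356 + 24283) = -116 + 57210747/2356 = 56937451/2356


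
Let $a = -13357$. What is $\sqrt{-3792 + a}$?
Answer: $i \sqrt{17149} \approx 130.95 i$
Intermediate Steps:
$\sqrt{-3792 + a} = \sqrt{-3792 - 13357} = \sqrt{-17149} = i \sqrt{17149}$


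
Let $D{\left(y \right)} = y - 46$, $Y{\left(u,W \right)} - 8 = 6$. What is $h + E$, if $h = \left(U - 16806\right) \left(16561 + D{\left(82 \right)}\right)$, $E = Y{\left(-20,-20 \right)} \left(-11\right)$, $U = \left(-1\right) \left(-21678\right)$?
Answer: $80860430$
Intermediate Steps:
$Y{\left(u,W \right)} = 14$ ($Y{\left(u,W \right)} = 8 + 6 = 14$)
$D{\left(y \right)} = -46 + y$
$U = 21678$
$E = -154$ ($E = 14 \left(-11\right) = -154$)
$h = 80860584$ ($h = \left(21678 - 16806\right) \left(16561 + \left(-46 + 82\right)\right) = 4872 \left(16561 + 36\right) = 4872 \cdot 16597 = 80860584$)
$h + E = 80860584 - 154 = 80860430$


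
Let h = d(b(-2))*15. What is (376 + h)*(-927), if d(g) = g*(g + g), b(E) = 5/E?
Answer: -1044729/2 ≈ -5.2236e+5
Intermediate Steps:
d(g) = 2*g² (d(g) = g*(2*g) = 2*g²)
h = 375/2 (h = (2*(5/(-2))²)*15 = (2*(5*(-½))²)*15 = (2*(-5/2)²)*15 = (2*(25/4))*15 = (25/2)*15 = 375/2 ≈ 187.50)
(376 + h)*(-927) = (376 + 375/2)*(-927) = (1127/2)*(-927) = -1044729/2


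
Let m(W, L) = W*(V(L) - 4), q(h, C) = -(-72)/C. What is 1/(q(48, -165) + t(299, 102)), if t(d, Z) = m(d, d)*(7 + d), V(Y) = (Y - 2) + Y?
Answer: 55/2979044616 ≈ 1.8462e-8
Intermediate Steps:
V(Y) = -2 + 2*Y (V(Y) = (-2 + Y) + Y = -2 + 2*Y)
q(h, C) = 72/C
m(W, L) = W*(-6 + 2*L) (m(W, L) = W*((-2 + 2*L) - 4) = W*(-6 + 2*L))
t(d, Z) = 2*d*(-3 + d)*(7 + d) (t(d, Z) = (2*d*(-3 + d))*(7 + d) = 2*d*(-3 + d)*(7 + d))
1/(q(48, -165) + t(299, 102)) = 1/(72/(-165) + 2*299*(-3 + 299)*(7 + 299)) = 1/(72*(-1/165) + 2*299*296*306) = 1/(-24/55 + 54164448) = 1/(2979044616/55) = 55/2979044616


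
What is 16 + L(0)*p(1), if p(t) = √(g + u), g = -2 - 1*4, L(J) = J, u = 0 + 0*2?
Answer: 16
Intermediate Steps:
u = 0 (u = 0 + 0 = 0)
g = -6 (g = -2 - 4 = -6)
p(t) = I*√6 (p(t) = √(-6 + 0) = √(-6) = I*√6)
16 + L(0)*p(1) = 16 + 0*(I*√6) = 16 + 0 = 16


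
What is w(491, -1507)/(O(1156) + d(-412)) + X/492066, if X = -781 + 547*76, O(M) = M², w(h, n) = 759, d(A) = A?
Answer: 1016058407/12173384796 ≈ 0.083466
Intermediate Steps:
X = 40791 (X = -781 + 41572 = 40791)
w(491, -1507)/(O(1156) + d(-412)) + X/492066 = 759/(1156² - 412) + 40791/492066 = 759/(1336336 - 412) + 40791*(1/492066) = 759/1335924 + 13597/164022 = 759*(1/1335924) + 13597/164022 = 253/445308 + 13597/164022 = 1016058407/12173384796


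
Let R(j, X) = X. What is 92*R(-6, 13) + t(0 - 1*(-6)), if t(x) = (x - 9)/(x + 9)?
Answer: 5979/5 ≈ 1195.8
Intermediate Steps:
t(x) = (-9 + x)/(9 + x)
92*R(-6, 13) + t(0 - 1*(-6)) = 92*13 + (-9 + (0 - 1*(-6)))/(9 + (0 - 1*(-6))) = 1196 + (-9 + (0 + 6))/(9 + (0 + 6)) = 1196 + (-9 + 6)/(9 + 6) = 1196 - 3/15 = 1196 + (1/15)*(-3) = 1196 - ⅕ = 5979/5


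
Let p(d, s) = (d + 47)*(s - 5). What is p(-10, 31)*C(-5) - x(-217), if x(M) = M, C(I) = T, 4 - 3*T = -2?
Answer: 2141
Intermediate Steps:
T = 2 (T = 4/3 - ⅓*(-2) = 4/3 + ⅔ = 2)
p(d, s) = (-5 + s)*(47 + d) (p(d, s) = (47 + d)*(-5 + s) = (-5 + s)*(47 + d))
C(I) = 2
p(-10, 31)*C(-5) - x(-217) = (-235 - 5*(-10) + 47*31 - 10*31)*2 - 1*(-217) = (-235 + 50 + 1457 - 310)*2 + 217 = 962*2 + 217 = 1924 + 217 = 2141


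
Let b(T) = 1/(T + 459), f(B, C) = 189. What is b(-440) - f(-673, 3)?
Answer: -3590/19 ≈ -188.95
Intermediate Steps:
b(T) = 1/(459 + T)
b(-440) - f(-673, 3) = 1/(459 - 440) - 1*189 = 1/19 - 189 = -3590/19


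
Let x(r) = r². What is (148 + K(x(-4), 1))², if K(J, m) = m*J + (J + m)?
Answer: 32761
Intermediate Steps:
K(J, m) = J + m + J*m (K(J, m) = J*m + (J + m) = J + m + J*m)
(148 + K(x(-4), 1))² = (148 + ((-4)² + 1 + (-4)²*1))² = (148 + (16 + 1 + 16*1))² = (148 + (16 + 1 + 16))² = (148 + 33)² = 181² = 32761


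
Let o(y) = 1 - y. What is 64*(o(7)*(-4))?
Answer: 1536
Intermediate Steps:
64*(o(7)*(-4)) = 64*((1 - 1*7)*(-4)) = 64*((1 - 7)*(-4)) = 64*(-6*(-4)) = 64*24 = 1536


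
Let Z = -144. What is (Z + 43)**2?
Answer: 10201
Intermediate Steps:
(Z + 43)**2 = (-144 + 43)**2 = (-101)**2 = 10201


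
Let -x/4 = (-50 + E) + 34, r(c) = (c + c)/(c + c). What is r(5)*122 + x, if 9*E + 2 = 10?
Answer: 1642/9 ≈ 182.44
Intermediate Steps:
E = 8/9 (E = -2/9 + (1/9)*10 = -2/9 + 10/9 = 8/9 ≈ 0.88889)
r(c) = 1 (r(c) = (2*c)/((2*c)) = (2*c)*(1/(2*c)) = 1)
x = 544/9 (x = -4*((-50 + 8/9) + 34) = -4*(-442/9 + 34) = -4*(-136/9) = 544/9 ≈ 60.444)
r(5)*122 + x = 1*122 + 544/9 = 122 + 544/9 = 1642/9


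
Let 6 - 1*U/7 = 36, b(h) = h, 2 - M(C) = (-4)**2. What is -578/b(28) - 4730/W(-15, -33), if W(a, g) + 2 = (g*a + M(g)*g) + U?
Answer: -56305/2086 ≈ -26.992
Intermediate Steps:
M(C) = -14 (M(C) = 2 - 1*(-4)**2 = 2 - 1*16 = 2 - 16 = -14)
U = -210 (U = 42 - 7*36 = 42 - 252 = -210)
W(a, g) = -212 - 14*g + a*g (W(a, g) = -2 + ((g*a - 14*g) - 210) = -2 + ((a*g - 14*g) - 210) = -2 + ((-14*g + a*g) - 210) = -2 + (-210 - 14*g + a*g) = -212 - 14*g + a*g)
-578/b(28) - 4730/W(-15, -33) = -578/28 - 4730/(-212 - 14*(-33) - 15*(-33)) = -578*1/28 - 4730/(-212 + 462 + 495) = -289/14 - 4730/745 = -289/14 - 4730*1/745 = -289/14 - 946/149 = -56305/2086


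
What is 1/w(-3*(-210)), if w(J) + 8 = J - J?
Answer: -⅛ ≈ -0.12500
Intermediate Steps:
w(J) = -8 (w(J) = -8 + (J - J) = -8 + 0 = -8)
1/w(-3*(-210)) = 1/(-8) = -⅛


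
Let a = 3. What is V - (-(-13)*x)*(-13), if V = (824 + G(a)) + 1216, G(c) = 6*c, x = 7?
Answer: 3241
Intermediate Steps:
V = 2058 (V = (824 + 6*3) + 1216 = (824 + 18) + 1216 = 842 + 1216 = 2058)
V - (-(-13)*x)*(-13) = 2058 - (-(-13)*7)*(-13) = 2058 - (-13*(-7))*(-13) = 2058 - 91*(-13) = 2058 - 1*(-1183) = 2058 + 1183 = 3241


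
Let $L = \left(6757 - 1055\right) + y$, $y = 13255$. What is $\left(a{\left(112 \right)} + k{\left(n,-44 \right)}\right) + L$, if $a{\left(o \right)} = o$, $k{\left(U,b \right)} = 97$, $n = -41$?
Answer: $19166$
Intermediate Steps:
$L = 18957$ ($L = \left(6757 - 1055\right) + 13255 = 5702 + 13255 = 18957$)
$\left(a{\left(112 \right)} + k{\left(n,-44 \right)}\right) + L = \left(112 + 97\right) + 18957 = 209 + 18957 = 19166$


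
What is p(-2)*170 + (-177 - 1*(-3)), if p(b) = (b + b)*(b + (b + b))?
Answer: 3906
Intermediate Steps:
p(b) = 6*b² (p(b) = (2*b)*(b + 2*b) = (2*b)*(3*b) = 6*b²)
p(-2)*170 + (-177 - 1*(-3)) = (6*(-2)²)*170 + (-177 - 1*(-3)) = (6*4)*170 + (-177 + 3) = 24*170 - 174 = 4080 - 174 = 3906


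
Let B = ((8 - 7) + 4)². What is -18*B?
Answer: -450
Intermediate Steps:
B = 25 (B = (1 + 4)² = 5² = 25)
-18*B = -18*25 = -450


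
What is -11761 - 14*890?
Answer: -24221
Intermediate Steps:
-11761 - 14*890 = -11761 - 1*12460 = -11761 - 12460 = -24221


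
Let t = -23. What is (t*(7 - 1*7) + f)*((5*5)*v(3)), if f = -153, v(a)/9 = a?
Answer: -103275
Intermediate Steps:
v(a) = 9*a
(t*(7 - 1*7) + f)*((5*5)*v(3)) = (-23*(7 - 1*7) - 153)*((5*5)*(9*3)) = (-23*(7 - 7) - 153)*(25*27) = (-23*0 - 153)*675 = (0 - 153)*675 = -153*675 = -103275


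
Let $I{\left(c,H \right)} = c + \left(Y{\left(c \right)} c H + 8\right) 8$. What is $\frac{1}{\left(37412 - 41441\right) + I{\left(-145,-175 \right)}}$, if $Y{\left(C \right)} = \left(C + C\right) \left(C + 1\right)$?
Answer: $\frac{1}{8477275890} \approx 1.1796 \cdot 10^{-10}$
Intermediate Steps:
$Y{\left(C \right)} = 2 C \left(1 + C\right)$
$I{\left(c,H \right)} = 64 + c + 16 H c^{2} \left(1 + c\right)$ ($I{\left(c,H \right)} = c + \left(2 c \left(1 + c\right) c H + 8\right) 8 = c + \left(2 c^{2} \left(1 + c\right) H + 8\right) 8 = c + \left(2 H c^{2} \left(1 + c\right) + 8\right) 8 = c + \left(8 + 2 H c^{2} \left(1 + c\right)\right) 8 = c + \left(64 + 16 H c^{2} \left(1 + c\right)\right) = 64 + c + 16 H c^{2} \left(1 + c\right)$)
$\frac{1}{\left(37412 - 41441\right) + I{\left(-145,-175 \right)}} = \frac{1}{\left(37412 - 41441\right) + \left(64 - 145 + 16 \left(-175\right) \left(-145\right)^{2} \left(1 - 145\right)\right)} = \frac{1}{-4029 + \left(64 - 145 + 16 \left(-175\right) 21025 \left(-144\right)\right)} = \frac{1}{-4029 + \left(64 - 145 + 8477280000\right)} = \frac{1}{-4029 + 8477279919} = \frac{1}{8477275890}$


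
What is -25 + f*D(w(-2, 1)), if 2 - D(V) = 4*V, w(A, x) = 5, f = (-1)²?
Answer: -43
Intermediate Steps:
f = 1
D(V) = 2 - 4*V
-25 + f*D(w(-2, 1)) = -25 + 1*(2 - 4*5) = -25 + 1*(2 - 20) = -25 + 1*(-18) = -25 - 18 = -43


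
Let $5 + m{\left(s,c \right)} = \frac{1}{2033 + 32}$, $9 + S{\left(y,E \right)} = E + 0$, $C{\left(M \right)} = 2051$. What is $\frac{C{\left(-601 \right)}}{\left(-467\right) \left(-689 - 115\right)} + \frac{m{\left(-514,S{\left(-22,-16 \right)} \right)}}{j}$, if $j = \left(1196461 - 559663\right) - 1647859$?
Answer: $\frac{4286038150847}{783917471446620} \approx 0.0054675$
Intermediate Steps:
$S{\left(y,E \right)} = -9 + E$ ($S{\left(y,E \right)} = -9 + \left(E + 0\right) = -9 + E$)
$j = -1011061$ ($j = 636798 - 1647859 = -1011061$)
$m{\left(s,c \right)} = - \frac{10324}{2065}$ ($m{\left(s,c \right)} = -5 + \frac{1}{2033 + 32} = -5 + \frac{1}{2065} = - \frac{10324}{2065}$)
$\frac{C{\left(-601 \right)}}{\left(-467\right) \left(-689 - 115\right)} + \frac{m{\left(-514,S{\left(-22,-16 \right)} \right)}}{j} = \frac{2051}{\left(-467\right) \left(-689 - 115\right)} - \frac{10324}{2065 \left(-1011061\right)} = \frac{2051}{\left(-467\right) \left(-804\right)} - - \frac{10324}{2087840965} = \frac{2051}{375468} + \frac{10324}{2087840965} = \frac{4286038150847}{783917471446620}$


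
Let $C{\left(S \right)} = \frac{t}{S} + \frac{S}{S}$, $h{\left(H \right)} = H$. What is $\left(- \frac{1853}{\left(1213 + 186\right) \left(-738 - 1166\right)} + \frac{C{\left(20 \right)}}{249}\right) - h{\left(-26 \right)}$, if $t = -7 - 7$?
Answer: $\frac{1690787099}{65025520} \approx 26.002$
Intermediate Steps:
$t = -14$ ($t = -7 - 7 = -14$)
$C{\left(S \right)} = 1 - \frac{14}{S}$ ($C{\left(S \right)} = - \frac{14}{S} + \frac{S}{S} = - \frac{14}{S} + 1 = 1 - \frac{14}{S}$)
$\left(- \frac{1853}{\left(1213 + 186\right) \left(-738 - 1166\right)} + \frac{C{\left(20 \right)}}{249}\right) - h{\left(-26 \right)} = \left(- \frac{1853}{\left(1213 + 186\right) \left(-738 - 1166\right)} + \frac{\frac{1}{20} \left(-14 + 20\right)}{249}\right) - -26 = \left(- \frac{1853}{1399 \left(-1904\right)} + \frac{1}{20} \cdot 6 \cdot \frac{1}{249}\right) + 26 = \left(- \frac{1853}{-2663696} + \frac{3}{10} \cdot \frac{1}{249}\right) + 26 = \left(\left(-1853\right) \left(- \frac{1}{2663696}\right) + \frac{1}{830}\right) + 26 = \left(\frac{109}{156688} + \frac{1}{830}\right) + 26 = \frac{123579}{65025520} + 26 = \frac{1690787099}{65025520}$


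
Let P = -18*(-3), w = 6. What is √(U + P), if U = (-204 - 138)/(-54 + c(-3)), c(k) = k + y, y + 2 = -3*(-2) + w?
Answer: 24*√235/47 ≈ 7.8279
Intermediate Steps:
y = 10 (y = -2 + (-3*(-2) + 6) = -2 + (6 + 6) = -2 + 12 = 10)
c(k) = 10 + k (c(k) = k + 10 = 10 + k)
U = 342/47 (U = (-204 - 138)/(-54 + (10 - 3)) = -342/(-54 + 7) = -342/(-47) = -342*(-1/47) = 342/47 ≈ 7.2766)
P = 54
√(U + P) = √(342/47 + 54) = √(2880/47) = 24*√235/47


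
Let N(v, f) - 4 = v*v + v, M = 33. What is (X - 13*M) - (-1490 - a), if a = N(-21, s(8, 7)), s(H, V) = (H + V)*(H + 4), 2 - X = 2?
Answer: 1485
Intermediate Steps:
X = 0 (X = 2 - 1*2 = 2 - 2 = 0)
s(H, V) = (4 + H)*(H + V) (s(H, V) = (H + V)*(4 + H) = (4 + H)*(H + V))
N(v, f) = 4 + v + v² (N(v, f) = 4 + (v*v + v) = 4 + (v² + v) = 4 + (v + v²) = 4 + v + v²)
a = 424 (a = 4 - 21 + (-21)² = 4 - 21 + 441 = 424)
(X - 13*M) - (-1490 - a) = (0 - 13*33) - (-1490 - 1*424) = (0 - 429) - (-1490 - 424) = -429 - 1*(-1914) = -429 + 1914 = 1485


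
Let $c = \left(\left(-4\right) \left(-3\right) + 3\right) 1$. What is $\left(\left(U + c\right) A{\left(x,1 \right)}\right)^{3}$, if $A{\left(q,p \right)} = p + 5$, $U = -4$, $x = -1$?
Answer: $287496$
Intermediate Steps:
$c = 15$ ($c = \left(12 + 3\right) 1 = 15 \cdot 1 = 15$)
$A{\left(q,p \right)} = 5 + p$
$\left(\left(U + c\right) A{\left(x,1 \right)}\right)^{3} = \left(\left(-4 + 15\right) \left(5 + 1\right)\right)^{3} = \left(11 \cdot 6\right)^{3} = 66^{3} = 287496$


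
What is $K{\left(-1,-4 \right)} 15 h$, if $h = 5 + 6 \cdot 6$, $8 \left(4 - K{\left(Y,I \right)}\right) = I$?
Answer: $\frac{5535}{2} \approx 2767.5$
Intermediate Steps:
$K{\left(Y,I \right)} = 4 - \frac{I}{8}$
$h = 41$ ($h = 5 + 36 = 41$)
$K{\left(-1,-4 \right)} 15 h = \left(4 - - \frac{1}{2}\right) 15 \cdot 41 = \left(4 + \frac{1}{2}\right) 15 \cdot 41 = \frac{9}{2} \cdot 15 \cdot 41 = \frac{135}{2} \cdot 41 = \frac{5535}{2}$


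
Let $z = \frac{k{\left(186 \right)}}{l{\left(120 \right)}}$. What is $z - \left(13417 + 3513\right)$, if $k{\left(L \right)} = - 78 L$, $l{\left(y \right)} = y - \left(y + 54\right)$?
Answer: $- \frac{49984}{3} \approx -16661.0$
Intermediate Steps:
$l{\left(y \right)} = -54$ ($l{\left(y \right)} = y - \left(54 + y\right) = -54$)
$z = \frac{806}{3}$ ($z = \frac{\left(-78\right) 186}{-54} = \left(-14508\right) \left(- \frac{1}{54}\right) = \frac{806}{3} \approx 268.67$)
$z - \left(13417 + 3513\right) = \frac{806}{3} - \left(13417 + 3513\right) = \frac{806}{3} - 16930 = - \frac{49984}{3}$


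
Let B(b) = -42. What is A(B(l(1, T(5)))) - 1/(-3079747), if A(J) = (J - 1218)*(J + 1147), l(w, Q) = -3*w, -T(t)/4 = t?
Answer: -4287931748099/3079747 ≈ -1.3923e+6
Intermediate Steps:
T(t) = -4*t
A(J) = (-1218 + J)*(1147 + J)
A(B(l(1, T(5)))) - 1/(-3079747) = (-1397046 + (-42)**2 - 71*(-42)) - 1/(-3079747) = (-1397046 + 1764 + 2982) - 1*(-1/3079747) = -1392300 + 1/3079747 = -4287931748099/3079747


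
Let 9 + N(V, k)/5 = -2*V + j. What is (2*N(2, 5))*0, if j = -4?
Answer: 0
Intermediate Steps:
N(V, k) = -65 - 10*V (N(V, k) = -45 + 5*(-2*V - 4) = -45 + 5*(-4 - 2*V) = -45 + (-20 - 10*V) = -65 - 10*V)
(2*N(2, 5))*0 = (2*(-65 - 10*2))*0 = (2*(-65 - 20))*0 = (2*(-85))*0 = -170*0 = 0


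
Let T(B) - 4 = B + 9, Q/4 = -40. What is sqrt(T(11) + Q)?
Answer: 2*I*sqrt(34) ≈ 11.662*I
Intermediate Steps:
Q = -160 (Q = 4*(-40) = -160)
T(B) = 13 + B (T(B) = 4 + (B + 9) = 4 + (9 + B) = 13 + B)
sqrt(T(11) + Q) = sqrt((13 + 11) - 160) = sqrt(24 - 160) = sqrt(-136) = 2*I*sqrt(34)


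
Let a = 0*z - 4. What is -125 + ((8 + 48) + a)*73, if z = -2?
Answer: 3671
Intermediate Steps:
a = -4 (a = 0*(-2) - 4 = 0 - 4 = -4)
-125 + ((8 + 48) + a)*73 = -125 + ((8 + 48) - 4)*73 = -125 + (56 - 4)*73 = -125 + 52*73 = -125 + 3796 = 3671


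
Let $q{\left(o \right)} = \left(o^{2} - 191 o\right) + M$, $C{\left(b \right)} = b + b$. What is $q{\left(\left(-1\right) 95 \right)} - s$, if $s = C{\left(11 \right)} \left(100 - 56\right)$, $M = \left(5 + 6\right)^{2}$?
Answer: $26323$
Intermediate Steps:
$M = 121$ ($M = 11^{2} = 121$)
$C{\left(b \right)} = 2 b$
$q{\left(o \right)} = 121 + o^{2} - 191 o$ ($q{\left(o \right)} = \left(o^{2} - 191 o\right) + 121 = 121 + o^{2} - 191 o$)
$s = 968$ ($s = 2 \cdot 11 \left(100 - 56\right) = 22 \cdot 44 = 968$)
$q{\left(\left(-1\right) 95 \right)} - s = \left(121 + \left(\left(-1\right) 95\right)^{2} - 191 \left(\left(-1\right) 95\right)\right) - 968 = \left(121 + \left(-95\right)^{2} - -18145\right) - 968 = \left(121 + 9025 + 18145\right) - 968 = 27291 - 968 = 26323$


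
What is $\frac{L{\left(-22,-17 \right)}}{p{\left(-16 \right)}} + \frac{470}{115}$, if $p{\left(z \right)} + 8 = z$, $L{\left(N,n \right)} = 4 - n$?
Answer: $\frac{591}{184} \approx 3.212$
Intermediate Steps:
$p{\left(z \right)} = -8 + z$
$\frac{L{\left(-22,-17 \right)}}{p{\left(-16 \right)}} + \frac{470}{115} = \frac{4 - -17}{-8 - 16} + \frac{470}{115} = \frac{4 + 17}{-24} + 470 \cdot \frac{1}{115} = 21 \left(- \frac{1}{24}\right) + \frac{94}{23} = - \frac{7}{8} + \frac{94}{23} = \frac{591}{184}$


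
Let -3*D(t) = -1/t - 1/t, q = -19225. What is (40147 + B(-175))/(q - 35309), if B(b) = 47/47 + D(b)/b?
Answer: -1844298751/2505155625 ≈ -0.73620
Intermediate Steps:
D(t) = 2/(3*t) (D(t) = -(-1/t - 1/t)/3 = -(-2)/(3*t) = 2/(3*t))
B(b) = 1 + 2/(3*b²) (B(b) = 47/47 + (2/(3*b))/b = 47*(1/47) + 2/(3*b²) = 1 + 2/(3*b²))
(40147 + B(-175))/(q - 35309) = (40147 + (1 + (⅔)/(-175)²))/(-19225 - 35309) = (40147 + (1 + (⅔)*(1/30625)))/(-54534) = (40147 + (1 + 2/91875))*(-1/54534) = (40147 + 91877/91875)*(-1/54534) = (3688597502/91875)*(-1/54534) = -1844298751/2505155625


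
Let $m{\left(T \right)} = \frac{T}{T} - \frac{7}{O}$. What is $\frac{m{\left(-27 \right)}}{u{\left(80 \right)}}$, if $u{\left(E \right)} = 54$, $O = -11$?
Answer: $\frac{1}{33} \approx 0.030303$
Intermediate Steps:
$m{\left(T \right)} = \frac{18}{11}$ ($m{\left(T \right)} = \frac{T}{T} - \frac{7}{-11} = 1 - - \frac{7}{11} = 1 + \frac{7}{11} = \frac{18}{11}$)
$\frac{m{\left(-27 \right)}}{u{\left(80 \right)}} = \frac{18}{11 \cdot 54} = \frac{18}{11} \cdot \frac{1}{54} = \frac{1}{33}$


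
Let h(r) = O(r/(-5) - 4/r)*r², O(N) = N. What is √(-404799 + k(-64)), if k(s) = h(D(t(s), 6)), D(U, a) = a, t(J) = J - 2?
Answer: I*√10121655/5 ≈ 636.29*I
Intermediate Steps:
t(J) = -2 + J
h(r) = r²*(-4/r - r/5) (h(r) = (r/(-5) - 4/r)*r² = (r*(-⅕) - 4/r)*r² = (-r/5 - 4/r)*r² = (-4/r - r/5)*r² = r²*(-4/r - r/5))
k(s) = -336/5 (k(s) = -⅕*6*(20 + 6²) = -⅕*6*(20 + 36) = -⅕*6*56 = -336/5)
√(-404799 + k(-64)) = √(-404799 - 336/5) = √(-2024331/5) = I*√10121655/5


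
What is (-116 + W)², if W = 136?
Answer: 400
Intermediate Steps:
(-116 + W)² = (-116 + 136)² = 20² = 400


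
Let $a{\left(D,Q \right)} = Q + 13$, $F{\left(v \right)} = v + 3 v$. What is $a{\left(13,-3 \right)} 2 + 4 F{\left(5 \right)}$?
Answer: $100$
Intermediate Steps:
$F{\left(v \right)} = 4 v$
$a{\left(D,Q \right)} = 13 + Q$
$a{\left(13,-3 \right)} 2 + 4 F{\left(5 \right)} = \left(13 - 3\right) 2 + 4 \cdot 4 \cdot 5 = 10 \cdot 2 + 4 \cdot 20 = 20 + 80 = 100$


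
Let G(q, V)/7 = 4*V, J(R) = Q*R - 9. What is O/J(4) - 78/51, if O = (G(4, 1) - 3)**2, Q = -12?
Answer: -12107/969 ≈ -12.494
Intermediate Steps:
J(R) = -9 - 12*R (J(R) = -12*R - 9 = -9 - 12*R)
G(q, V) = 28*V (G(q, V) = 7*(4*V) = 28*V)
O = 625 (O = (28*1 - 3)**2 = (28 - 3)**2 = 25**2 = 625)
O/J(4) - 78/51 = 625/(-9 - 12*4) - 78/51 = 625/(-9 - 48) - 78*1/51 = 625/(-57) - 26/17 = 625*(-1/57) - 26/17 = -625/57 - 26/17 = -12107/969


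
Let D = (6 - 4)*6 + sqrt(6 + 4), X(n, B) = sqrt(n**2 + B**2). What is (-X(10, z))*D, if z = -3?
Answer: sqrt(109)*(-12 - sqrt(10)) ≈ -158.30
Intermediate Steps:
X(n, B) = sqrt(B**2 + n**2)
D = 12 + sqrt(10) (D = 2*6 + sqrt(10) = 12 + sqrt(10) ≈ 15.162)
(-X(10, z))*D = (-sqrt((-3)**2 + 10**2))*(12 + sqrt(10)) = (-sqrt(9 + 100))*(12 + sqrt(10)) = (-sqrt(109))*(12 + sqrt(10)) = -sqrt(109)*(12 + sqrt(10))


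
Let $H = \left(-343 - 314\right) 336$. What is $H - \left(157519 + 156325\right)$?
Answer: $-534596$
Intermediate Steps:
$H = -220752$ ($H = \left(-657\right) 336 = -220752$)
$H - \left(157519 + 156325\right) = -220752 - \left(157519 + 156325\right) = -220752 - 313844 = -534596$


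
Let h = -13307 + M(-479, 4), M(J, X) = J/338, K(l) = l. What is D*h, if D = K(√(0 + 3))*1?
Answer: -4498245*√3/338 ≈ -23051.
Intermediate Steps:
M(J, X) = J/338 (M(J, X) = J*(1/338) = J/338)
h = -4498245/338 (h = -13307 + (1/338)*(-479) = -13307 - 479/338 = -4498245/338 ≈ -13308.)
D = √3 (D = √(0 + 3)*1 = √3*1 = √3 ≈ 1.7320)
D*h = √3*(-4498245/338) = -4498245*√3/338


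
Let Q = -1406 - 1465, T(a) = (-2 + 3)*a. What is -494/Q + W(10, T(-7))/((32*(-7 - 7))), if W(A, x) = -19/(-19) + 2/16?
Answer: 1744657/10289664 ≈ 0.16955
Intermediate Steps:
T(a) = a (T(a) = 1*a = a)
W(A, x) = 9/8 (W(A, x) = -19*(-1/19) + 2*(1/16) = 1 + ⅛ = 9/8)
Q = -2871
-494/Q + W(10, T(-7))/((32*(-7 - 7))) = -494/(-2871) + 9/(8*((32*(-7 - 7)))) = -494*(-1/2871) + 9/(8*((32*(-14)))) = 494/2871 + (9/8)/(-448) = 494/2871 + (9/8)*(-1/448) = 494/2871 - 9/3584 = 1744657/10289664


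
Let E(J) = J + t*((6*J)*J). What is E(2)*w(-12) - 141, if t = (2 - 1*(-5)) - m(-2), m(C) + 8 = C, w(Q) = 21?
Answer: 8469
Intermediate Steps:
m(C) = -8 + C
t = 17 (t = (2 - 1*(-5)) - (-8 - 2) = (2 + 5) - 1*(-10) = 7 + 10 = 17)
E(J) = J + 102*J**2 (E(J) = J + 17*((6*J)*J) = J + 17*(6*J**2) = J + 102*J**2)
E(2)*w(-12) - 141 = (2*(1 + 102*2))*21 - 141 = (2*(1 + 204))*21 - 141 = (2*205)*21 - 141 = 410*21 - 141 = 8610 - 141 = 8469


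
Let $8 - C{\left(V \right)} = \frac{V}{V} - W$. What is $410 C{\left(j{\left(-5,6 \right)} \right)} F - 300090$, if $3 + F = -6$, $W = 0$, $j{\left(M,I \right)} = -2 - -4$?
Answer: $-325920$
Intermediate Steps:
$j{\left(M,I \right)} = 2$ ($j{\left(M,I \right)} = -2 + 4 = 2$)
$F = -9$ ($F = -3 - 6 = -9$)
$C{\left(V \right)} = 7$ ($C{\left(V \right)} = 8 - \left(\frac{V}{V} - 0\right) = 8 - \left(1 + 0\right) = 8 - 1 = 7$)
$410 C{\left(j{\left(-5,6 \right)} \right)} F - 300090 = 410 \cdot 7 \left(-9\right) - 300090 = 410 \left(-63\right) - 300090 = -25830 - 300090 = -325920$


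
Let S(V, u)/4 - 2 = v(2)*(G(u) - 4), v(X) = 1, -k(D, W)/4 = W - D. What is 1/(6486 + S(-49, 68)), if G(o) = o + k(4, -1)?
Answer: 1/6830 ≈ 0.00014641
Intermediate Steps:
k(D, W) = -4*W + 4*D (k(D, W) = -4*(W - D) = -4*W + 4*D)
G(o) = 20 + o (G(o) = o + (-4*(-1) + 4*4) = o + (4 + 16) = o + 20 = 20 + o)
S(V, u) = 72 + 4*u (S(V, u) = 8 + 4*(1*((20 + u) - 4)) = 8 + 4*(1*(16 + u)) = 8 + 4*(16 + u) = 8 + (64 + 4*u) = 72 + 4*u)
1/(6486 + S(-49, 68)) = 1/(6486 + (72 + 4*68)) = 1/(6486 + (72 + 272)) = 1/(6486 + 344) = 1/6830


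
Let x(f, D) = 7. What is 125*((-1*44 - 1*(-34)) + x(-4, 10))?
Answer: -375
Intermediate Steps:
125*((-1*44 - 1*(-34)) + x(-4, 10)) = 125*((-1*44 - 1*(-34)) + 7) = 125*((-44 + 34) + 7) = 125*(-10 + 7) = 125*(-3) = -375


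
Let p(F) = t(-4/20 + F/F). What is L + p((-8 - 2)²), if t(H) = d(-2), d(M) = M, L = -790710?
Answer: -790712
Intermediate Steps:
t(H) = -2
p(F) = -2
L + p((-8 - 2)²) = -790710 - 2 = -790712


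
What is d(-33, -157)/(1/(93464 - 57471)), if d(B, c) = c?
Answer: -5650901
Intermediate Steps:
d(-33, -157)/(1/(93464 - 57471)) = -157/(1/(93464 - 57471)) = -157/(1/35993) = -157/1/35993 = -157*35993 = -5650901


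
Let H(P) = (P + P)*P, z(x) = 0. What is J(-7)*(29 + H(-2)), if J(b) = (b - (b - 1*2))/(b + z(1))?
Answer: -74/7 ≈ -10.571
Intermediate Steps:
H(P) = 2*P² (H(P) = (2*P)*P = 2*P²)
J(b) = 2/b (J(b) = (b - (b - 1*2))/(b + 0) = (b - (b - 2))/b = (b - (-2 + b))/b = (b + (2 - b))/b = 2/b)
J(-7)*(29 + H(-2)) = (2/(-7))*(29 + 2*(-2)²) = (2*(-⅐))*(29 + 2*4) = -2*(29 + 8)/7 = -2/7*37 = -74/7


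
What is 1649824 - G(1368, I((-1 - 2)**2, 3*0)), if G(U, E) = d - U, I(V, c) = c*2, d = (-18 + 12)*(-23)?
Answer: 1651054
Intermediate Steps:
d = 138 (d = -6*(-23) = 138)
I(V, c) = 2*c
G(U, E) = 138 - U
1649824 - G(1368, I((-1 - 2)**2, 3*0)) = 1649824 - (138 - 1*1368) = 1649824 - (138 - 1368) = 1649824 - 1*(-1230) = 1649824 + 1230 = 1651054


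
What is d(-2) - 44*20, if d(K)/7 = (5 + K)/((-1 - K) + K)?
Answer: -901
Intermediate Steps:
d(K) = -35 - 7*K (d(K) = 7*((5 + K)/((-1 - K) + K)) = 7*((5 + K)/(-1)) = 7*((5 + K)*(-1)) = 7*(-5 - K) = -35 - 7*K)
d(-2) - 44*20 = (-35 - 7*(-2)) - 44*20 = (-35 + 14) - 880 = -21 - 880 = -901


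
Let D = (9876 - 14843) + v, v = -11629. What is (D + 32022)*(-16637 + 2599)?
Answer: -216550188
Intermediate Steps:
D = -16596 (D = (9876 - 14843) - 11629 = -4967 - 11629 = -16596)
(D + 32022)*(-16637 + 2599) = (-16596 + 32022)*(-16637 + 2599) = 15426*(-14038) = -216550188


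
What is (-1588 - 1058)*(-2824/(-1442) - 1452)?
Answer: 395191440/103 ≈ 3.8368e+6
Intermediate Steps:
(-1588 - 1058)*(-2824/(-1442) - 1452) = -2646*(-2824*(-1/1442) - 1452) = -2646*(1412/721 - 1452) = -2646*(-1045480/721) = 395191440/103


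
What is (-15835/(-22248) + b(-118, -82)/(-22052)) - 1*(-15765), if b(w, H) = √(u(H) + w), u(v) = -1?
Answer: 350755555/22248 - I*√119/22052 ≈ 15766.0 - 0.00049468*I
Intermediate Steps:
b(w, H) = √(-1 + w)
(-15835/(-22248) + b(-118, -82)/(-22052)) - 1*(-15765) = (-15835/(-22248) + √(-1 - 118)/(-22052)) - 1*(-15765) = (-15835*(-1/22248) + √(-119)*(-1/22052)) + 15765 = (15835/22248 + (I*√119)*(-1/22052)) + 15765 = (15835/22248 - I*√119/22052) + 15765 = 350755555/22248 - I*√119/22052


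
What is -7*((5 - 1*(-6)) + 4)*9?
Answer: -945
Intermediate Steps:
-7*((5 - 1*(-6)) + 4)*9 = -7*((5 + 6) + 4)*9 = -7*(11 + 4)*9 = -7*15*9 = -105*9 = -945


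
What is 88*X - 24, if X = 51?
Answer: 4464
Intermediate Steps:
88*X - 24 = 88*51 - 24 = 4488 - 24 = 4464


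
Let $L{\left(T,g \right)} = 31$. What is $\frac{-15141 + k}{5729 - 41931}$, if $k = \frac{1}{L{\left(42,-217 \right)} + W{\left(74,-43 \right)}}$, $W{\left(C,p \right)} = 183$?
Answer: $\frac{3240173}{7747228} \approx 0.41824$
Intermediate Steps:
$k = \frac{1}{214}$ ($k = \frac{1}{31 + 183} = \frac{1}{214} \approx 0.0046729$)
$\frac{-15141 + k}{5729 - 41931} = \frac{-15141 + \frac{1}{214}}{5729 - 41931} = - \frac{3240173}{214 \left(-36202\right)} = \left(- \frac{3240173}{214}\right) \left(- \frac{1}{36202}\right) = \frac{3240173}{7747228}$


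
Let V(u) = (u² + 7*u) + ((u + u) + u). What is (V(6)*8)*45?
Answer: 34560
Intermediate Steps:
V(u) = u² + 10*u (V(u) = (u² + 7*u) + (2*u + u) = (u² + 7*u) + 3*u = u² + 10*u)
(V(6)*8)*45 = ((6*(10 + 6))*8)*45 = ((6*16)*8)*45 = (96*8)*45 = 768*45 = 34560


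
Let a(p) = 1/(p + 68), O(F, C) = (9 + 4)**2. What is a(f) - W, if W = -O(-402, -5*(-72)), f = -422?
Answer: 59825/354 ≈ 169.00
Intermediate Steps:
O(F, C) = 169 (O(F, C) = 13**2 = 169)
W = -169 (W = -1*169 = -169)
a(p) = 1/(68 + p)
a(f) - W = 1/(68 - 422) - 1*(-169) = 1/(-354) + 169 = -1/354 + 169 = 59825/354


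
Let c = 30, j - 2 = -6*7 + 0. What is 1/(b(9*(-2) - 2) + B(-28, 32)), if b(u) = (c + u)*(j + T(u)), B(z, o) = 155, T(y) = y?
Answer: -1/445 ≈ -0.0022472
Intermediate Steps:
j = -40 (j = 2 + (-6*7 + 0) = 2 + (-42 + 0) = 2 - 42 = -40)
b(u) = (-40 + u)*(30 + u) (b(u) = (30 + u)*(-40 + u) = (-40 + u)*(30 + u))
1/(b(9*(-2) - 2) + B(-28, 32)) = 1/((-1200 + (9*(-2) - 2)**2 - 10*(9*(-2) - 2)) + 155) = 1/((-1200 + (-18 - 2)**2 - 10*(-18 - 2)) + 155) = 1/((-1200 + (-20)**2 - 10*(-20)) + 155) = 1/((-1200 + 400 + 200) + 155) = 1/(-600 + 155) = 1/(-445) = -1/445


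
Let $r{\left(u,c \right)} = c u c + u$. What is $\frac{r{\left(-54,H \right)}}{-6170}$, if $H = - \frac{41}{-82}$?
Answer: $\frac{27}{2468} \approx 0.01094$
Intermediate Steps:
$H = \frac{1}{2}$ ($H = \left(-41\right) \left(- \frac{1}{82}\right) = \frac{1}{2} \approx 0.5$)
$r{\left(u,c \right)} = u + u c^{2}$ ($r{\left(u,c \right)} = u c^{2} + u = u + u c^{2}$)
$\frac{r{\left(-54,H \right)}}{-6170} = \frac{\left(-54\right) \left(1 + \left(\frac{1}{2}\right)^{2}\right)}{-6170} = - 54 \left(1 + \frac{1}{4}\right) \left(- \frac{1}{6170}\right) = \left(-54\right) \frac{5}{4} \left(- \frac{1}{6170}\right) = \left(- \frac{135}{2}\right) \left(- \frac{1}{6170}\right) = \frac{27}{2468}$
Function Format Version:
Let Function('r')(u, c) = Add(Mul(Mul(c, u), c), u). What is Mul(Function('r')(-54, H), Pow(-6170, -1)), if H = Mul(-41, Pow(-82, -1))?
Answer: Rational(27, 2468) ≈ 0.010940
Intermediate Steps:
H = Rational(1, 2) (H = Mul(-41, Rational(-1, 82)) = Rational(1, 2) ≈ 0.50000)
Function('r')(u, c) = Add(u, Mul(u, Pow(c, 2))) (Function('r')(u, c) = Add(Mul(u, Pow(c, 2)), u) = Add(u, Mul(u, Pow(c, 2))))
Mul(Function('r')(-54, H), Pow(-6170, -1)) = Mul(Mul(-54, Add(1, Pow(Rational(1, 2), 2))), Pow(-6170, -1)) = Mul(Mul(-54, Add(1, Rational(1, 4))), Rational(-1, 6170)) = Mul(Mul(-54, Rational(5, 4)), Rational(-1, 6170)) = Mul(Rational(-135, 2), Rational(-1, 6170)) = Rational(27, 2468)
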